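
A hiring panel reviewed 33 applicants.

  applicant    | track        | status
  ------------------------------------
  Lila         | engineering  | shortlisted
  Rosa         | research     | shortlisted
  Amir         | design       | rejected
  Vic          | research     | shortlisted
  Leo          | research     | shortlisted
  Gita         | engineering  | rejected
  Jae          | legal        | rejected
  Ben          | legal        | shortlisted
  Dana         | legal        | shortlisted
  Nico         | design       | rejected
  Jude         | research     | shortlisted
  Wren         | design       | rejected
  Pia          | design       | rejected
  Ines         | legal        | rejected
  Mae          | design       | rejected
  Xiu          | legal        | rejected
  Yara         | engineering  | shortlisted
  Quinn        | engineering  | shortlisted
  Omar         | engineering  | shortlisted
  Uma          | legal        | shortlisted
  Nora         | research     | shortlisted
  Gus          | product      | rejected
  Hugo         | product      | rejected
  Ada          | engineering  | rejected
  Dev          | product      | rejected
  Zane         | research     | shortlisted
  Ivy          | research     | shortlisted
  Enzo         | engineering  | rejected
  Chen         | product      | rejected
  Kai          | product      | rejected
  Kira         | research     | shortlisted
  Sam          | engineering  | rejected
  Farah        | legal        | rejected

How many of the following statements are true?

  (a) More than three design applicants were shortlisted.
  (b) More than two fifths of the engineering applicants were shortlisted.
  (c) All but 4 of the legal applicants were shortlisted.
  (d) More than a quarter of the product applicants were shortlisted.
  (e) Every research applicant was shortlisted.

(a) design: |A| = 5, |A ∩ B| = 0; needs |A ∩ B| > 3 — false.
(b) engineering: |A| = 8, |A ∩ B| = 4; needs |A ∩ B| / |A| > 2/5 — true.
(c) legal: |A| = 7, |A ∩ B| = 3; needs |A ∖ B| = 4 — true.
(d) product: |A| = 5, |A ∩ B| = 0; needs |A ∩ B| / |A| > 1/4 — false.
(e) research: |A| = 8, |A ∩ B| = 8; needs A ⊆ B, i.e. every element of A is in B (|A ∖ B| = 0) — true.

3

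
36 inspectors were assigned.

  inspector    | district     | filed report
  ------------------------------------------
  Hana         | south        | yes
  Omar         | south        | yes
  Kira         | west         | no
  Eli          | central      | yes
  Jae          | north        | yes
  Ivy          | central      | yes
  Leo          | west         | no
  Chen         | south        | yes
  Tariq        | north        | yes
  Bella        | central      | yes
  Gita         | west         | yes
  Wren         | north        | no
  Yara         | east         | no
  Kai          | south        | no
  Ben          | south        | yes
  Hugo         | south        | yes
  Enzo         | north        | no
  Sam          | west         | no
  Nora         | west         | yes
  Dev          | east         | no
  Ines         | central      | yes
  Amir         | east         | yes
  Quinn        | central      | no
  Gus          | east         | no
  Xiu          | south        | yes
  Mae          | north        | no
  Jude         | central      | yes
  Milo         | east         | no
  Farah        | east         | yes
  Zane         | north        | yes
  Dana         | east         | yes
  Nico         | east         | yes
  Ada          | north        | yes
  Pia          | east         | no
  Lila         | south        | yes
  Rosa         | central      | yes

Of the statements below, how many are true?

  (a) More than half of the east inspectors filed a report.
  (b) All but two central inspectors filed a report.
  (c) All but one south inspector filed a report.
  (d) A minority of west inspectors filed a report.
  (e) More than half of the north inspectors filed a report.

3

(a) east: |A| = 9, |A ∩ B| = 4; needs |A ∩ B| > |A ∖ B| — false.
(b) central: |A| = 7, |A ∩ B| = 6; needs |A ∖ B| = 2 — false.
(c) south: |A| = 8, |A ∩ B| = 7; needs |A ∖ B| = 1 — true.
(d) west: |A| = 5, |A ∩ B| = 2; needs |A ∩ B| < |A ∖ B| — true.
(e) north: |A| = 7, |A ∩ B| = 4; needs |A ∩ B| > |A ∖ B| — true.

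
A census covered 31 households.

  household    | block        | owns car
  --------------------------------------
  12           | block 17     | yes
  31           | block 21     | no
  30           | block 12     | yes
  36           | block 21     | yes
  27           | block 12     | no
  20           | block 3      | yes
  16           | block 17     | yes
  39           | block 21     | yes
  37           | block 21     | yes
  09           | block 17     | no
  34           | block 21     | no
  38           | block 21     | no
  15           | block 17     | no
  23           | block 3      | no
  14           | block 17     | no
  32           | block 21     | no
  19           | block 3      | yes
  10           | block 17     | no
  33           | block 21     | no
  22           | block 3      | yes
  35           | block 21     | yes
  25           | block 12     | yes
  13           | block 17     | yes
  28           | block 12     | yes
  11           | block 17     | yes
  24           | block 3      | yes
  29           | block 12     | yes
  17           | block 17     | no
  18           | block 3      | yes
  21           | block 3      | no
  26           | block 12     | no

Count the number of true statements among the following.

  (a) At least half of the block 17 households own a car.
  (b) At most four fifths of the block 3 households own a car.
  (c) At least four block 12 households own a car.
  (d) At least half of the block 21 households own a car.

2

(a) block 17: |A| = 9, |A ∩ B| = 4; needs |A ∩ B| ≥ |A ∖ B| — false.
(b) block 3: |A| = 7, |A ∩ B| = 5; needs |A ∩ B| / |A| ≤ 4/5 — true.
(c) block 12: |A| = 6, |A ∩ B| = 4; needs |A ∩ B| ≥ 4 — true.
(d) block 21: |A| = 9, |A ∩ B| = 4; needs |A ∩ B| ≥ |A ∖ B| — false.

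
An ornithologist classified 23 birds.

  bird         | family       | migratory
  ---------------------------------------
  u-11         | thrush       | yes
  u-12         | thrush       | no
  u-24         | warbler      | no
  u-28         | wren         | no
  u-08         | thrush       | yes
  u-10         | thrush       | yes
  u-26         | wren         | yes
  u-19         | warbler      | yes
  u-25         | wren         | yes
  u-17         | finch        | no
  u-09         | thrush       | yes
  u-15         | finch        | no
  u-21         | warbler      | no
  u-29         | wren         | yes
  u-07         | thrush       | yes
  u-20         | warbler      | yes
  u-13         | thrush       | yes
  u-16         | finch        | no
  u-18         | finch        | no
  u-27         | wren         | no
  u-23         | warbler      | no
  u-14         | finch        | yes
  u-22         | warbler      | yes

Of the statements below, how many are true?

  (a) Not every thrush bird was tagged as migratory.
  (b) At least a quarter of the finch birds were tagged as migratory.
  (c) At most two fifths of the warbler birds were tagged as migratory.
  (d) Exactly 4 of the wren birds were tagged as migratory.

(a) thrush: |A| = 7, |A ∩ B| = 6; needs A ⊄ B (|A ∖ B| ≥ 1) — true.
(b) finch: |A| = 5, |A ∩ B| = 1; needs |A ∩ B| / |A| ≥ 1/4 — false.
(c) warbler: |A| = 6, |A ∩ B| = 3; needs |A ∩ B| / |A| ≤ 2/5 — false.
(d) wren: |A| = 5, |A ∩ B| = 3; needs |A ∩ B| = 4 — false.

1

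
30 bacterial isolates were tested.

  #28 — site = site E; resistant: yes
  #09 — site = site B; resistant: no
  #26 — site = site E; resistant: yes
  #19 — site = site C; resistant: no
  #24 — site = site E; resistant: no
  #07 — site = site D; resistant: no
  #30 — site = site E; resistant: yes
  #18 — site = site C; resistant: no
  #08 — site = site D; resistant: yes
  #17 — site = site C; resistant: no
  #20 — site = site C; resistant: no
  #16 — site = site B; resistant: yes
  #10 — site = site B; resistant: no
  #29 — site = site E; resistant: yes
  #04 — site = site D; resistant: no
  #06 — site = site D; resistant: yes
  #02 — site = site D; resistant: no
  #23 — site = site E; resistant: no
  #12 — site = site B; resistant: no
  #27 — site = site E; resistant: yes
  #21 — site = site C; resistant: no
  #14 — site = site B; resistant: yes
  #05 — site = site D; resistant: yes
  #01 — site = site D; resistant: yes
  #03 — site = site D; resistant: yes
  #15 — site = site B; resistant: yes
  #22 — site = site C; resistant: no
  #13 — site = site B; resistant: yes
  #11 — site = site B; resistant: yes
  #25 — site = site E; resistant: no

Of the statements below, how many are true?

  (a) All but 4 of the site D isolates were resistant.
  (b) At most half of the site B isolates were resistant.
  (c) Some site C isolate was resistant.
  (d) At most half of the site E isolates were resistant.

0

(a) site D: |A| = 8, |A ∩ B| = 5; needs |A ∖ B| = 4 — false.
(b) site B: |A| = 8, |A ∩ B| = 5; needs |A ∩ B| ≤ |A ∖ B| — false.
(c) site C: |A| = 6, |A ∩ B| = 0; needs A ∩ B ≠ ∅ (|A ∩ B| ≥ 1) — false.
(d) site E: |A| = 8, |A ∩ B| = 5; needs |A ∩ B| ≤ |A ∖ B| — false.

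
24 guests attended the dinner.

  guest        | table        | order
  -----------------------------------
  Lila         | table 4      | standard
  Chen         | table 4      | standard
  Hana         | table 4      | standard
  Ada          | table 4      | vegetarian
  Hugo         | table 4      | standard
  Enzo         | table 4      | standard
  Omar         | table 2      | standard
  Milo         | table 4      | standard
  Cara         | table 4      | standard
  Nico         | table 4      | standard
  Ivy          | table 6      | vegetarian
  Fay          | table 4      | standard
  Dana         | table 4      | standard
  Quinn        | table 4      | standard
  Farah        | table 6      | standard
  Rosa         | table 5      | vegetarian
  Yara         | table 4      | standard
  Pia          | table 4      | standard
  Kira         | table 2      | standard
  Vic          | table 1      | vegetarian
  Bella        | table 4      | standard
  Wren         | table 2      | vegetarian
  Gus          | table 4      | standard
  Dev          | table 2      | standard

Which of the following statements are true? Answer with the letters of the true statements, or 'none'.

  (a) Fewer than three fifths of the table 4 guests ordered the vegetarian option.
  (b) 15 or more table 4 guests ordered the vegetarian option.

|A| = 16, |A ∩ B| = 1, |A ∖ B| = 15.
(a) |A ∩ B| / |A| < 3/5: holds.
(b) |A ∩ B| ≥ 15: fails.

(a)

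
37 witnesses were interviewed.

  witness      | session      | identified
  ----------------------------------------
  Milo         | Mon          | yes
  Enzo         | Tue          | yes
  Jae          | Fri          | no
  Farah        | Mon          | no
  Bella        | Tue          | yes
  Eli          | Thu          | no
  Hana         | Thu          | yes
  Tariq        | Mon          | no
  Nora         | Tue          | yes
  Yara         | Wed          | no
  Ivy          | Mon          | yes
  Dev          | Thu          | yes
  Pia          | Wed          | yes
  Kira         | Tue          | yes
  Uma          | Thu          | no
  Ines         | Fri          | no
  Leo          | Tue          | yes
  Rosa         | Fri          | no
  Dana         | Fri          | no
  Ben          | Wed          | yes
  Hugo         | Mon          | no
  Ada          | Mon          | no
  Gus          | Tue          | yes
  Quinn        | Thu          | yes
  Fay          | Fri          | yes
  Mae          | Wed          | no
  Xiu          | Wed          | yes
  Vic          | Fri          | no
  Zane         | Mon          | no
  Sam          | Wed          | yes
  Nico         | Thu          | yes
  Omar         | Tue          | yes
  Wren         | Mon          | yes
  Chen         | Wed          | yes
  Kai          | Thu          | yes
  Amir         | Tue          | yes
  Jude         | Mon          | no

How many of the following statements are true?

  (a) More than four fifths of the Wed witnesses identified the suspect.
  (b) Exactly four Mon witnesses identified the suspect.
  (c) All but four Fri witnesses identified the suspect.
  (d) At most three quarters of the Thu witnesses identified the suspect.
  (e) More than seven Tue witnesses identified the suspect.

2

(a) Wed: |A| = 7, |A ∩ B| = 5; needs |A ∩ B| / |A| > 4/5 — false.
(b) Mon: |A| = 9, |A ∩ B| = 3; needs |A ∩ B| = 4 — false.
(c) Fri: |A| = 6, |A ∩ B| = 1; needs |A ∖ B| = 4 — false.
(d) Thu: |A| = 7, |A ∩ B| = 5; needs |A ∩ B| / |A| ≤ 3/4 — true.
(e) Tue: |A| = 8, |A ∩ B| = 8; needs |A ∩ B| > 7 — true.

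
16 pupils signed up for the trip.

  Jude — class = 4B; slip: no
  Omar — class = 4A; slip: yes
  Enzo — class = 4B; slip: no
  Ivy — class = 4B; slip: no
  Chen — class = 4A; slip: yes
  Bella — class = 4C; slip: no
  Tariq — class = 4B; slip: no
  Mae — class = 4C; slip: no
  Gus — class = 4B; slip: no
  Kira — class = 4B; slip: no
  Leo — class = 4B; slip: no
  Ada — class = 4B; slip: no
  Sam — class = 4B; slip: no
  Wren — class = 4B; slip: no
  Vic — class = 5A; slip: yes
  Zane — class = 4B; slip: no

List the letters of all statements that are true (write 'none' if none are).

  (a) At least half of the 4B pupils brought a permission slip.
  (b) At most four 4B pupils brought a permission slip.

|A| = 11, |A ∩ B| = 0, |A ∖ B| = 11.
(a) |A ∩ B| ≥ |A ∖ B|: fails.
(b) |A ∩ B| ≤ 4: holds.

(b)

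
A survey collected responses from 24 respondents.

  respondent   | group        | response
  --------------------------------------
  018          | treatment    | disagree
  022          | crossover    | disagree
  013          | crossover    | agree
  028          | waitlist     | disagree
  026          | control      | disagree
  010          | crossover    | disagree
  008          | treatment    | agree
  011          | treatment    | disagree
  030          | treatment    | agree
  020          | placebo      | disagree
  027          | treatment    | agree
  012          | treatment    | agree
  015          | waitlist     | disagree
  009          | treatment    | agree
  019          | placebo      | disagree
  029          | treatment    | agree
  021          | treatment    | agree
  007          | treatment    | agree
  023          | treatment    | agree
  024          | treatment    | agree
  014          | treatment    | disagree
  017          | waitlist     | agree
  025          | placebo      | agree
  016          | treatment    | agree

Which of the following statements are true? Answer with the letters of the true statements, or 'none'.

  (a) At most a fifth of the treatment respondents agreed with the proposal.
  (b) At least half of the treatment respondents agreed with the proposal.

|A| = 14, |A ∩ B| = 11, |A ∖ B| = 3.
(a) |A ∩ B| / |A| ≤ 1/5: fails.
(b) |A ∩ B| ≥ |A ∖ B|: holds.

(b)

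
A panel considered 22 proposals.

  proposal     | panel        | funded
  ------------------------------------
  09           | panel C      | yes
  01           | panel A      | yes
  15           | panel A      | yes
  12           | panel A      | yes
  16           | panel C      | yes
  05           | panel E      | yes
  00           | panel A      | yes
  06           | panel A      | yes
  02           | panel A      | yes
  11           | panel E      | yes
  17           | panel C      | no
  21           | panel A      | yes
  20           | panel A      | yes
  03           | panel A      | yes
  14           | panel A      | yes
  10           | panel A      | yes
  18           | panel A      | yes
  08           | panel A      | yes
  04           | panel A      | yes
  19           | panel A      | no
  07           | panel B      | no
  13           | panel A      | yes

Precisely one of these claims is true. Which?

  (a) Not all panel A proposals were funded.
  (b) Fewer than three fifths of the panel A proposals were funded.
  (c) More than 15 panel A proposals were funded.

|A| = 16, |A ∩ B| = 15, |A ∖ B| = 1.
(a) requires A ⊄ B (|A ∖ B| ≥ 1): true.
(b) requires |A ∩ B| / |A| < 3/5: false.
(c) requires |A ∩ B| > 15: false.

(a)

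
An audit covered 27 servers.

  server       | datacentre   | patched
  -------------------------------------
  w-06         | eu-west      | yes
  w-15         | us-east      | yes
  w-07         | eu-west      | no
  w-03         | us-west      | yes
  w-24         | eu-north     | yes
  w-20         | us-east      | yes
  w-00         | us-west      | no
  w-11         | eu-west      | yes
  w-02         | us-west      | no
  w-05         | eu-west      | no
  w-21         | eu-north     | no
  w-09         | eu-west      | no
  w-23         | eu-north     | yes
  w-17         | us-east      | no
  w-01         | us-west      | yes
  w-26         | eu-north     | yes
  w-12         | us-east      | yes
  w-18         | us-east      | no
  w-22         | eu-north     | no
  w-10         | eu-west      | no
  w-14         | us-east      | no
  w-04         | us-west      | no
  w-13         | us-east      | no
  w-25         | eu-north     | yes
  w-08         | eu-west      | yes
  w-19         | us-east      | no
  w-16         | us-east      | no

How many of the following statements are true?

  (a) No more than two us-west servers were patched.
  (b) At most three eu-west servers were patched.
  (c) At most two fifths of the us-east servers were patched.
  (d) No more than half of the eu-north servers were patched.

3

(a) us-west: |A| = 5, |A ∩ B| = 2; needs |A ∩ B| ≤ 2 — true.
(b) eu-west: |A| = 7, |A ∩ B| = 3; needs |A ∩ B| ≤ 3 — true.
(c) us-east: |A| = 9, |A ∩ B| = 3; needs |A ∩ B| / |A| ≤ 2/5 — true.
(d) eu-north: |A| = 6, |A ∩ B| = 4; needs |A ∩ B| ≤ |A ∖ B| — false.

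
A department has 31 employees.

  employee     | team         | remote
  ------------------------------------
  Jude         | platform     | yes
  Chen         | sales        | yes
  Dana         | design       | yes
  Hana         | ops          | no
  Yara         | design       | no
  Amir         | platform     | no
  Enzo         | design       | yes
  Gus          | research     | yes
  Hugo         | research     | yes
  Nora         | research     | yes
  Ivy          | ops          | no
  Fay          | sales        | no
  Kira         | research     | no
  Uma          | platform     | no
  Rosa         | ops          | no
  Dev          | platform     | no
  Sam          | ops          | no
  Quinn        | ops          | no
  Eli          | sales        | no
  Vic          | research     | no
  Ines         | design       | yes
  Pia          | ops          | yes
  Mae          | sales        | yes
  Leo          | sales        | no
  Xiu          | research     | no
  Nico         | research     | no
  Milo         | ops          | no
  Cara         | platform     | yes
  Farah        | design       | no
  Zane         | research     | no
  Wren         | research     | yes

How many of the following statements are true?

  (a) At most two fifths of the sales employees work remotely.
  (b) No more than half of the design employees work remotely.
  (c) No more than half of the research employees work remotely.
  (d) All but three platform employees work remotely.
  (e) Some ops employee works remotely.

(a) sales: |A| = 5, |A ∩ B| = 2; needs |A ∩ B| / |A| ≤ 2/5 — true.
(b) design: |A| = 5, |A ∩ B| = 3; needs |A ∩ B| ≤ |A ∖ B| — false.
(c) research: |A| = 9, |A ∩ B| = 4; needs |A ∩ B| ≤ |A ∖ B| — true.
(d) platform: |A| = 5, |A ∩ B| = 2; needs |A ∖ B| = 3 — true.
(e) ops: |A| = 7, |A ∩ B| = 1; needs A ∩ B ≠ ∅ (|A ∩ B| ≥ 1) — true.

4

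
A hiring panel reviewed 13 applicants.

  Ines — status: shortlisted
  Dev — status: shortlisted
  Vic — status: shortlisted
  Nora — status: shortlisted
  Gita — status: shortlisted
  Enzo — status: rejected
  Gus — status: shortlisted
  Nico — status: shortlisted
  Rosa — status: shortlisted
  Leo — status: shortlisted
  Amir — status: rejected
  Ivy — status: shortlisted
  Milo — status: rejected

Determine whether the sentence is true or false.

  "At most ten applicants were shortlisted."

True

Truth condition: |A ∩ B| ≤ 10.
A (the restrictor) = {Ines, Dev, Vic, Nora, Gita, Enzo, Gus, Nico, Rosa, Leo, Amir, Ivy, Milo}, |A| = 13.
A ∩ B = {Ines, Dev, Vic, Nora, Gita, Gus, Nico, Rosa, Leo, Ivy}, so |A ∩ B| = 10.
|A ∩ B| = 10, so the statement is true.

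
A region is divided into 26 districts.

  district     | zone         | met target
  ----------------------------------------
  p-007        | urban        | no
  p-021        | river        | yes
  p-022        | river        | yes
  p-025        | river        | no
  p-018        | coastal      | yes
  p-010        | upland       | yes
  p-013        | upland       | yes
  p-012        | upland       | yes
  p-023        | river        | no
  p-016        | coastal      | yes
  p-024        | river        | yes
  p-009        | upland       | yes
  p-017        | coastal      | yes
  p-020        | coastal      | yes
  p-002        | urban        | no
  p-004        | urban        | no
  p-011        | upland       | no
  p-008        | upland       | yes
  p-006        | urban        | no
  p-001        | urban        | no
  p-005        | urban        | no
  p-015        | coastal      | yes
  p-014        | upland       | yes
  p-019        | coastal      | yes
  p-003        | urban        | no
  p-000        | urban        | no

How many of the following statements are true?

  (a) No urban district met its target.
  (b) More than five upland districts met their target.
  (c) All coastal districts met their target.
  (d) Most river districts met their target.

(a) urban: |A| = 8, |A ∩ B| = 0; needs A ∩ B = ∅ (|A ∩ B| = 0) — true.
(b) upland: |A| = 7, |A ∩ B| = 6; needs |A ∩ B| > 5 — true.
(c) coastal: |A| = 6, |A ∩ B| = 6; needs A ⊆ B, i.e. every element of A is in B (|A ∖ B| = 0) — true.
(d) river: |A| = 5, |A ∩ B| = 3; needs |A ∩ B| > |A ∖ B| — true.

4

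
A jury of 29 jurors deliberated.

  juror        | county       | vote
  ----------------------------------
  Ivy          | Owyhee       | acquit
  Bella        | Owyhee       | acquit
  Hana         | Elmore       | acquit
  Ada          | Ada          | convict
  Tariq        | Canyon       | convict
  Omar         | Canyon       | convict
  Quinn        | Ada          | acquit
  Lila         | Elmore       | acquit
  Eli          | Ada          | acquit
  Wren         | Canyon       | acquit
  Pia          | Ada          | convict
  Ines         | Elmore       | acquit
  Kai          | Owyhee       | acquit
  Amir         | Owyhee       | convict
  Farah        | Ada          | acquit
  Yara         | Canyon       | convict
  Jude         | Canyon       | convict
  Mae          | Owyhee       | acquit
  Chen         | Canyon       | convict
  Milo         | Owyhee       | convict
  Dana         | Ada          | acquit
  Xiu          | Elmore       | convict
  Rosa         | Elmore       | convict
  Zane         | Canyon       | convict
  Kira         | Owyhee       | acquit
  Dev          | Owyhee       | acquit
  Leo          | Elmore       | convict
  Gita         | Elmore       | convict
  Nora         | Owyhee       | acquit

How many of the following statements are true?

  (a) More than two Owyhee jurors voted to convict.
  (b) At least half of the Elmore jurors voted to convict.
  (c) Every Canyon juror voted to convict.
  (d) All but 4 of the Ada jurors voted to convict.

2

(a) Owyhee: |A| = 9, |A ∩ B| = 2; needs |A ∩ B| > 2 — false.
(b) Elmore: |A| = 7, |A ∩ B| = 4; needs |A ∩ B| ≥ |A ∖ B| — true.
(c) Canyon: |A| = 7, |A ∩ B| = 6; needs A ⊆ B, i.e. every element of A is in B (|A ∖ B| = 0) — false.
(d) Ada: |A| = 6, |A ∩ B| = 2; needs |A ∖ B| = 4 — true.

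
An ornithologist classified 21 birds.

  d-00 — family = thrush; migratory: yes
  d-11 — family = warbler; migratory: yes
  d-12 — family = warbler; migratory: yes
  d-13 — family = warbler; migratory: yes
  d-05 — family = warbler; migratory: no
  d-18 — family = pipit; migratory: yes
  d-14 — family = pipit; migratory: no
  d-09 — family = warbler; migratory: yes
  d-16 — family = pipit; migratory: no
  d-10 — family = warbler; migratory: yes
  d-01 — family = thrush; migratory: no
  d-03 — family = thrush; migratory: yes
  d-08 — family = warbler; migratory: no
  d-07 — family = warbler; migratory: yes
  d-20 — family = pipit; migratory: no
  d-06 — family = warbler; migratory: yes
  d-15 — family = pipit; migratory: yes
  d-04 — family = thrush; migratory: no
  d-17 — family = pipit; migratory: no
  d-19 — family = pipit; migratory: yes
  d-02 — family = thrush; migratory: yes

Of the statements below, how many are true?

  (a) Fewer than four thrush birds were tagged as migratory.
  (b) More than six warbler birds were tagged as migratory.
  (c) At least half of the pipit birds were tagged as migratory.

(a) thrush: |A| = 5, |A ∩ B| = 3; needs |A ∩ B| < 4 — true.
(b) warbler: |A| = 9, |A ∩ B| = 7; needs |A ∩ B| > 6 — true.
(c) pipit: |A| = 7, |A ∩ B| = 3; needs |A ∩ B| ≥ |A ∖ B| — false.

2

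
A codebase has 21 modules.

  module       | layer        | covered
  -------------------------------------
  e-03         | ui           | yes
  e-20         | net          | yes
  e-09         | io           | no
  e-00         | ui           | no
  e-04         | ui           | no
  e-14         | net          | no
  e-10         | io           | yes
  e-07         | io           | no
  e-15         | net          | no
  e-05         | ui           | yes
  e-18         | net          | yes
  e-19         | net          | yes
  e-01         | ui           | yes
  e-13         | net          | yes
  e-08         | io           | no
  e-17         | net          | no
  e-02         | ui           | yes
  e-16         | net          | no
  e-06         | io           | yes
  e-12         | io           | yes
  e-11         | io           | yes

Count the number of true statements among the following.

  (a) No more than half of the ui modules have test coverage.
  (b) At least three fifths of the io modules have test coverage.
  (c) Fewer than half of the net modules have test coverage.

0

(a) ui: |A| = 6, |A ∩ B| = 4; needs |A ∩ B| ≤ |A ∖ B| — false.
(b) io: |A| = 7, |A ∩ B| = 4; needs |A ∩ B| / |A| ≥ 3/5 — false.
(c) net: |A| = 8, |A ∩ B| = 4; needs |A ∩ B| < |A ∖ B| — false.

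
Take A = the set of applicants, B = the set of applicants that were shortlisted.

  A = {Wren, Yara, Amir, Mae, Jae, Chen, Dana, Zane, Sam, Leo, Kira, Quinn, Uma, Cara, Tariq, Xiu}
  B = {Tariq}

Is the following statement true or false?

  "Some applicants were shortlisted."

True

'Some applicants were shortlisted' holds iff A ∩ B ≠ ∅ (|A ∩ B| ≥ 1).
|A| = 16, |A ∩ B| = 1, |A ∖ B| = 15.
So the statement is true.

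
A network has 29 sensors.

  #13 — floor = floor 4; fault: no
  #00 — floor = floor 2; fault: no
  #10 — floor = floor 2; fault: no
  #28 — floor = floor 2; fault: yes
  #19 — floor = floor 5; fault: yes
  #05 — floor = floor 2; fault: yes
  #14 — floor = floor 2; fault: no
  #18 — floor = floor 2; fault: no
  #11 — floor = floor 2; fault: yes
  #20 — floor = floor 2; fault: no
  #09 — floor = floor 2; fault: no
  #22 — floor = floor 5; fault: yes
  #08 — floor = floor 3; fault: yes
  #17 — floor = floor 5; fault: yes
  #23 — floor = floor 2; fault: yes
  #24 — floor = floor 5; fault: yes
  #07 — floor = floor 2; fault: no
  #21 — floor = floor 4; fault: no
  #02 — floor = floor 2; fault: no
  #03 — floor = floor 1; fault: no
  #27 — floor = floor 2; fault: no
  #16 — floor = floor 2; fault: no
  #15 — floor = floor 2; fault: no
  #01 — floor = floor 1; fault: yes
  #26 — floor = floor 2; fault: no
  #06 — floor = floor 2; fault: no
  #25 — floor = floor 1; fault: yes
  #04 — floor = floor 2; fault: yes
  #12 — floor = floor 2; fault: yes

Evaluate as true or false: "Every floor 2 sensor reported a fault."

False

Truth condition: A ⊆ B, i.e. every element of A is in B (|A ∖ B| = 0).
|A| = 19, |A ∩ B| = 6, |A ∖ B| = 13.
So the statement is false.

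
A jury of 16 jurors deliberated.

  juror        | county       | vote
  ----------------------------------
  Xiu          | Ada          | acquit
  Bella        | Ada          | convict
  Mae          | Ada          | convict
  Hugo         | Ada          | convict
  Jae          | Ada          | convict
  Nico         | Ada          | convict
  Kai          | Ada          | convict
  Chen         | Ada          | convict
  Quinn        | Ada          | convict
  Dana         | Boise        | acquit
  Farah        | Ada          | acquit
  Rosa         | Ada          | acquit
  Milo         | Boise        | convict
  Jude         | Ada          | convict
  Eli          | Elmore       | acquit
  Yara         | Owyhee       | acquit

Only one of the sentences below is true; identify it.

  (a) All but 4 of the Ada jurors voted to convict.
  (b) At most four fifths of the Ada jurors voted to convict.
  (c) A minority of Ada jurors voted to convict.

|A| = 12, |A ∩ B| = 9, |A ∖ B| = 3.
(a) requires |A ∖ B| = 4: false.
(b) requires |A ∩ B| / |A| ≤ 4/5: true.
(c) requires |A ∩ B| < |A ∖ B|: false.

(b)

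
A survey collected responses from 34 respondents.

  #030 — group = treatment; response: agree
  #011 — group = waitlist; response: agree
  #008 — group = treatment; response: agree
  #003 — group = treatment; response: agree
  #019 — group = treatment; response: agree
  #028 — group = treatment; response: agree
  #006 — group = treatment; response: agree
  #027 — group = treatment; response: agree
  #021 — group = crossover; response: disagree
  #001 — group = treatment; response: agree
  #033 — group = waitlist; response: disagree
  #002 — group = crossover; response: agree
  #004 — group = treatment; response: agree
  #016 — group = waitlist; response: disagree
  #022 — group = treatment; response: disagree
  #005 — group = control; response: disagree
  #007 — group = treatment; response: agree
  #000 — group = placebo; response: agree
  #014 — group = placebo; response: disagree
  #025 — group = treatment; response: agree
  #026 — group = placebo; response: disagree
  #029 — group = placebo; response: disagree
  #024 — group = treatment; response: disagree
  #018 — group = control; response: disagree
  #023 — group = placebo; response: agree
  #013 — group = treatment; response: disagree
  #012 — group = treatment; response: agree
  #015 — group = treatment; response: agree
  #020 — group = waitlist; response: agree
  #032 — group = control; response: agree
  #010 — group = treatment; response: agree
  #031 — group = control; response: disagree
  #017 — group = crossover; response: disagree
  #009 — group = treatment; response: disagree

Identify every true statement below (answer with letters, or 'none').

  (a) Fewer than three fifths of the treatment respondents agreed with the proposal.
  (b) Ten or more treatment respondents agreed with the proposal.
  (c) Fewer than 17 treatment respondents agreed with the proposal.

|A| = 18, |A ∩ B| = 14, |A ∖ B| = 4.
(a) |A ∩ B| / |A| < 3/5: fails.
(b) |A ∩ B| ≥ 10: holds.
(c) |A ∩ B| < 17: holds.

(b), (c)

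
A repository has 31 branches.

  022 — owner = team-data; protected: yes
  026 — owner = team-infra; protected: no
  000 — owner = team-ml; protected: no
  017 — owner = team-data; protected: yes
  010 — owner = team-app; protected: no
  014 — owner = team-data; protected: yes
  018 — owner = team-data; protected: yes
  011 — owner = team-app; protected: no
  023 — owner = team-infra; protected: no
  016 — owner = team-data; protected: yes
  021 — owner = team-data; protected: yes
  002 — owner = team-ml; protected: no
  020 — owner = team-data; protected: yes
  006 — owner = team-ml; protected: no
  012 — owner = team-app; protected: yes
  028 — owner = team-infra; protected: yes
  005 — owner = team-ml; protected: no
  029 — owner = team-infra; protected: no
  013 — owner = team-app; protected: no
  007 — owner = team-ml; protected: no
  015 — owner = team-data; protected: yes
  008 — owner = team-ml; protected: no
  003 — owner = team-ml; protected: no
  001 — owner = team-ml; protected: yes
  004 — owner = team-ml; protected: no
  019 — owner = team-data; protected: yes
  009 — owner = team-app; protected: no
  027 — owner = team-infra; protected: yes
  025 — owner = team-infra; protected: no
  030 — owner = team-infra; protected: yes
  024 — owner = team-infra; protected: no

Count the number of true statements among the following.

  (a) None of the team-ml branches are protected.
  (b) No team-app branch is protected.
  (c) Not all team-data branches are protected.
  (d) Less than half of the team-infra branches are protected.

1

(a) team-ml: |A| = 9, |A ∩ B| = 1; needs A ∩ B = ∅ (|A ∩ B| = 0) — false.
(b) team-app: |A| = 5, |A ∩ B| = 1; needs A ∩ B = ∅ (|A ∩ B| = 0) — false.
(c) team-data: |A| = 9, |A ∩ B| = 9; needs A ⊄ B (|A ∖ B| ≥ 1) — false.
(d) team-infra: |A| = 8, |A ∩ B| = 3; needs |A ∩ B| < |A ∖ B| — true.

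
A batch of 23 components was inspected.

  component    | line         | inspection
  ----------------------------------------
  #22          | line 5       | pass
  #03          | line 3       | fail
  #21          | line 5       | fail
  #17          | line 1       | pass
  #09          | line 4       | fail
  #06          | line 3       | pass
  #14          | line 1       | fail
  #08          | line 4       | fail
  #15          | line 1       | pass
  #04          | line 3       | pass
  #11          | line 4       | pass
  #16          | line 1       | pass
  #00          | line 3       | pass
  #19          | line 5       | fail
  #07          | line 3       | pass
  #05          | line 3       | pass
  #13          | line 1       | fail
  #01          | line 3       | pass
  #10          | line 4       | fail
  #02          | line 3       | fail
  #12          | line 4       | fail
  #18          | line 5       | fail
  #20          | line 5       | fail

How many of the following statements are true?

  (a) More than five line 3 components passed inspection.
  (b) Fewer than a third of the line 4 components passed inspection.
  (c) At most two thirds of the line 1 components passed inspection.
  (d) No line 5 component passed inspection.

(a) line 3: |A| = 8, |A ∩ B| = 6; needs |A ∩ B| > 5 — true.
(b) line 4: |A| = 5, |A ∩ B| = 1; needs |A ∩ B| / |A| < 1/3 — true.
(c) line 1: |A| = 5, |A ∩ B| = 3; needs |A ∩ B| / |A| ≤ 2/3 — true.
(d) line 5: |A| = 5, |A ∩ B| = 1; needs A ∩ B = ∅ (|A ∩ B| = 0) — false.

3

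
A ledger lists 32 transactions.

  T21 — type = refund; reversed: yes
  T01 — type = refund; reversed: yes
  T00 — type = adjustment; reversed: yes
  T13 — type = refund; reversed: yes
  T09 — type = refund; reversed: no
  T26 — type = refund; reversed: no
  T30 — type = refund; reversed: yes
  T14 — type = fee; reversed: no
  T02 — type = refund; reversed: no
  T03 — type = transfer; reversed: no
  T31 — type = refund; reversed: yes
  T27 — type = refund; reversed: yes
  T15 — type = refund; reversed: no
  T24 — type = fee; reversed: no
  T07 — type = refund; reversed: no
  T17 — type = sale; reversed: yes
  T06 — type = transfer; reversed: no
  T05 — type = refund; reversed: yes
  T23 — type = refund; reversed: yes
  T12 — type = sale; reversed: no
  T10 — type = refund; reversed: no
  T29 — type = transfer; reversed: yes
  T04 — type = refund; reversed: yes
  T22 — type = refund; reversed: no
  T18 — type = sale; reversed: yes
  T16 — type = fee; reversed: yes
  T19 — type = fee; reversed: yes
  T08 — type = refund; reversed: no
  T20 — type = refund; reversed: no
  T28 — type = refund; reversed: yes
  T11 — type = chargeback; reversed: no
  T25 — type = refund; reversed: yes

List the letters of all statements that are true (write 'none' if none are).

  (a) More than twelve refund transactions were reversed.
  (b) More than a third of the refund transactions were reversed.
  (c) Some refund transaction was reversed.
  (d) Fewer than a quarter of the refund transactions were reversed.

(b), (c)

|A| = 20, |A ∩ B| = 11, |A ∖ B| = 9.
(a) |A ∩ B| > 12: fails.
(b) |A ∩ B| / |A| > 1/3: holds.
(c) A ∩ B ≠ ∅ (|A ∩ B| ≥ 1): holds.
(d) |A ∩ B| / |A| < 1/4: fails.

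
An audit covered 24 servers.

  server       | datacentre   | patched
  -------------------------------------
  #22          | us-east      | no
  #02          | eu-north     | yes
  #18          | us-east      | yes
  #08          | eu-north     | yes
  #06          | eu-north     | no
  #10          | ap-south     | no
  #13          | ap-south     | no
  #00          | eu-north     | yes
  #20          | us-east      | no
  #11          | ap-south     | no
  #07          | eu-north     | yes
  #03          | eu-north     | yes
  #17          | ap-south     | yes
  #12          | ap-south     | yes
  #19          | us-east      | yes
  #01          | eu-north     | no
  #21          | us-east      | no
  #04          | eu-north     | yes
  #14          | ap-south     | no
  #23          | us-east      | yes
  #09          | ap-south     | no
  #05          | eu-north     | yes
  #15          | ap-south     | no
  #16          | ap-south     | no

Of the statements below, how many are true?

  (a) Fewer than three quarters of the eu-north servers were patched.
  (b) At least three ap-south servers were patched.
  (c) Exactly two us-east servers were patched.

(a) eu-north: |A| = 9, |A ∩ B| = 7; needs |A ∩ B| / |A| < 3/4 — false.
(b) ap-south: |A| = 9, |A ∩ B| = 2; needs |A ∩ B| ≥ 3 — false.
(c) us-east: |A| = 6, |A ∩ B| = 3; needs |A ∩ B| = 2 — false.

0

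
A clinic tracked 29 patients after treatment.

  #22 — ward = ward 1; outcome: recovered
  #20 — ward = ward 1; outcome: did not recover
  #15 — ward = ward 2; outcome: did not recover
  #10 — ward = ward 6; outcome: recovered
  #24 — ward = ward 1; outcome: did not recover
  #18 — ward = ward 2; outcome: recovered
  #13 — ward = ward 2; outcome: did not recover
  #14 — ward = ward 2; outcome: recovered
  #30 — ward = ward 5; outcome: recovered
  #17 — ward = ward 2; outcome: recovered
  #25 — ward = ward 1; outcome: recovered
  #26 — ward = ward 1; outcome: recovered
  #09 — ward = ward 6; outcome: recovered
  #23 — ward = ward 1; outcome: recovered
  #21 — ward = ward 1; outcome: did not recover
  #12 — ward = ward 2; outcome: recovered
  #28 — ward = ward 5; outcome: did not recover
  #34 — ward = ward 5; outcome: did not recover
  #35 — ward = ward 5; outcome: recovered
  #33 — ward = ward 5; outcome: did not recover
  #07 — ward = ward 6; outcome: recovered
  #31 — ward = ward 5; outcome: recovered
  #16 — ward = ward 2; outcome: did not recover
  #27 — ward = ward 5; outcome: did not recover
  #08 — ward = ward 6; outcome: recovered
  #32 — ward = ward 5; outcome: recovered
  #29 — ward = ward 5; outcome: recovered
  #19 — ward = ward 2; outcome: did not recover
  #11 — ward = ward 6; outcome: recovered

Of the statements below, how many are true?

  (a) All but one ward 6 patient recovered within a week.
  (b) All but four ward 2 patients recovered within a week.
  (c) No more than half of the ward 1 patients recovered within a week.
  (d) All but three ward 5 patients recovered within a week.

1

(a) ward 6: |A| = 5, |A ∩ B| = 5; needs |A ∖ B| = 1 — false.
(b) ward 2: |A| = 8, |A ∩ B| = 4; needs |A ∖ B| = 4 — true.
(c) ward 1: |A| = 7, |A ∩ B| = 4; needs |A ∩ B| ≤ |A ∖ B| — false.
(d) ward 5: |A| = 9, |A ∩ B| = 5; needs |A ∖ B| = 3 — false.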